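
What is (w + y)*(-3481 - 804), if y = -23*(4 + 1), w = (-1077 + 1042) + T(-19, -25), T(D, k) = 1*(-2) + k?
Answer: 758445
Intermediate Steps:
T(D, k) = -2 + k
w = -62 (w = (-1077 + 1042) + (-2 - 25) = -35 - 27 = -62)
y = -115 (y = -23*5 = -115)
(w + y)*(-3481 - 804) = (-62 - 115)*(-3481 - 804) = -177*(-4285) = 758445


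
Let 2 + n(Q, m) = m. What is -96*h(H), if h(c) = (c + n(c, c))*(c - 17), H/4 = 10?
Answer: -172224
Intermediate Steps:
H = 40 (H = 4*10 = 40)
n(Q, m) = -2 + m
h(c) = (-17 + c)*(-2 + 2*c) (h(c) = (c + (-2 + c))*(c - 17) = (-2 + 2*c)*(-17 + c) = (-17 + c)*(-2 + 2*c))
-96*h(H) = -96*(34 - 36*40 + 2*40**2) = -96*(34 - 1440 + 2*1600) = -96*(34 - 1440 + 3200) = -96*1794 = -172224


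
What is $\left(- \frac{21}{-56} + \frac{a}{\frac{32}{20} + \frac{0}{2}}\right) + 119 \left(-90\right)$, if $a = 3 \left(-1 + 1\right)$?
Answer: $- \frac{85677}{8} \approx -10710.0$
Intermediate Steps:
$a = 0$ ($a = 3 \cdot 0 = 0$)
$\left(- \frac{21}{-56} + \frac{a}{\frac{32}{20} + \frac{0}{2}}\right) + 119 \left(-90\right) = \left(- \frac{21}{-56} + \frac{0}{\frac{32}{20} + \frac{0}{2}}\right) + 119 \left(-90\right) = \left(\left(-21\right) \left(- \frac{1}{56}\right) + \frac{0}{32 \cdot \frac{1}{20} + 0 \cdot \frac{1}{2}}\right) - 10710 = \left(\frac{3}{8} + \frac{0}{\frac{8}{5} + 0}\right) - 10710 = \left(\frac{3}{8} + \frac{0}{\frac{8}{5}}\right) - 10710 = \left(\frac{3}{8} + 0 \cdot \frac{5}{8}\right) - 10710 = \left(\frac{3}{8} + 0\right) - 10710 = \frac{3}{8} - 10710 = - \frac{85677}{8}$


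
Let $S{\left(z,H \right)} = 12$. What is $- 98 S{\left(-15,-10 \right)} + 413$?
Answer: $-763$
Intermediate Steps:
$- 98 S{\left(-15,-10 \right)} + 413 = \left(-98\right) 12 + 413 = -1176 + 413 = -763$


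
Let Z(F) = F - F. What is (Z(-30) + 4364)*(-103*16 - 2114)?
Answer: -16417368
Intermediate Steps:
Z(F) = 0
(Z(-30) + 4364)*(-103*16 - 2114) = (0 + 4364)*(-103*16 - 2114) = 4364*(-1648 - 2114) = 4364*(-3762) = -16417368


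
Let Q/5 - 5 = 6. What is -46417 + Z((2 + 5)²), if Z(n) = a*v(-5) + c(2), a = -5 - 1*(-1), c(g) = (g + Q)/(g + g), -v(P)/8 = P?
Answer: -186251/4 ≈ -46563.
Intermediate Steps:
Q = 55 (Q = 25 + 5*6 = 25 + 30 = 55)
v(P) = -8*P
c(g) = (55 + g)/(2*g) (c(g) = (g + 55)/(g + g) = (55 + g)/((2*g)) = (55 + g)*(1/(2*g)) = (55 + g)/(2*g))
a = -4 (a = -5 + 1 = -4)
Z(n) = -583/4 (Z(n) = -(-32)*(-5) + (½)*(55 + 2)/2 = -4*40 + (½)*(½)*57 = -160 + 57/4 = -583/4)
-46417 + Z((2 + 5)²) = -46417 - 583/4 = -186251/4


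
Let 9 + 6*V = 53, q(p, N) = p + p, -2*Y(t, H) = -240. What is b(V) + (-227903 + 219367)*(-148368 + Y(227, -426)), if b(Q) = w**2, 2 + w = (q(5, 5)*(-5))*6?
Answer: 1265536132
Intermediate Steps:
Y(t, H) = 120 (Y(t, H) = -1/2*(-240) = 120)
q(p, N) = 2*p
V = 22/3 (V = -3/2 + (1/6)*53 = -3/2 + 53/6 = 22/3 ≈ 7.3333)
w = -302 (w = -2 + ((2*5)*(-5))*6 = -2 + (10*(-5))*6 = -2 - 50*6 = -2 - 300 = -302)
b(Q) = 91204 (b(Q) = (-302)**2 = 91204)
b(V) + (-227903 + 219367)*(-148368 + Y(227, -426)) = 91204 + (-227903 + 219367)*(-148368 + 120) = 91204 - 8536*(-148248) = 91204 + 1265444928 = 1265536132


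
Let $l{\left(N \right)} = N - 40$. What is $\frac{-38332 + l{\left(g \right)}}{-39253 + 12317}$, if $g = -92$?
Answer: $\frac{4808}{3367} \approx 1.428$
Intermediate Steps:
$l{\left(N \right)} = -40 + N$ ($l{\left(N \right)} = N - 40 = -40 + N$)
$\frac{-38332 + l{\left(g \right)}}{-39253 + 12317} = \frac{-38332 - 132}{-39253 + 12317} = \frac{-38332 - 132}{-26936} = \left(-38464\right) \left(- \frac{1}{26936}\right) = \frac{4808}{3367}$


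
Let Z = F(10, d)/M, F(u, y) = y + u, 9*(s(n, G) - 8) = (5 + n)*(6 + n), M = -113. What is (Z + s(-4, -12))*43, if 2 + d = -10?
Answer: 360340/1017 ≈ 354.32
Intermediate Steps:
d = -12 (d = -2 - 10 = -12)
s(n, G) = 8 + (5 + n)*(6 + n)/9 (s(n, G) = 8 + ((5 + n)*(6 + n))/9 = 8 + (5 + n)*(6 + n)/9)
F(u, y) = u + y
Z = 2/113 (Z = (10 - 12)/(-113) = -2*(-1/113) = 2/113 ≈ 0.017699)
(Z + s(-4, -12))*43 = (2/113 + (34/3 + (⅑)*(-4)² + (11/9)*(-4)))*43 = (2/113 + (34/3 + (⅑)*16 - 44/9))*43 = (2/113 + (34/3 + 16/9 - 44/9))*43 = (2/113 + 74/9)*43 = (8380/1017)*43 = 360340/1017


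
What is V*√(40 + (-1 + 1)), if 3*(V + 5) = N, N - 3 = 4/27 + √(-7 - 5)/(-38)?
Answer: -640*√10/81 - 2*I*√30/57 ≈ -24.986 - 0.19218*I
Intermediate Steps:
N = 85/27 - I*√3/19 (N = 3 + (4/27 + √(-7 - 5)/(-38)) = 3 + (4*(1/27) + √(-12)*(-1/38)) = 3 + (4/27 + (2*I*√3)*(-1/38)) = 3 + (4/27 - I*√3/19) = 85/27 - I*√3/19 ≈ 3.1481 - 0.091161*I)
V = -320/81 - I*√3/57 (V = -5 + (85/27 - I*√3/19)/3 = -5 + (85/81 - I*√3/57) = -320/81 - I*√3/57 ≈ -3.9506 - 0.030387*I)
V*√(40 + (-1 + 1)) = (-320/81 - I*√3/57)*√(40 + (-1 + 1)) = (-320/81 - I*√3/57)*√(40 + 0) = (-320/81 - I*√3/57)*√40 = (-320/81 - I*√3/57)*(2*√10) = 2*√10*(-320/81 - I*√3/57)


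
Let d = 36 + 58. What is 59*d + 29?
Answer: 5575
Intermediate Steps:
d = 94
59*d + 29 = 59*94 + 29 = 5546 + 29 = 5575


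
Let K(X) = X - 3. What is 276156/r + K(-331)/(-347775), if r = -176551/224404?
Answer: -21551794412403566/61400024025 ≈ -3.5101e+5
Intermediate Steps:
K(X) = -3 + X
r = -176551/224404 (r = -176551*1/224404 = -176551/224404 ≈ -0.78675)
276156/r + K(-331)/(-347775) = 276156/(-176551/224404) + (-3 - 331)/(-347775) = 276156*(-224404/176551) - 334*(-1/347775) = -61970511024/176551 + 334/347775 = -21551794412403566/61400024025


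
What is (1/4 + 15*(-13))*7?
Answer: -5453/4 ≈ -1363.3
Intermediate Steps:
(1/4 + 15*(-13))*7 = (¼ - 195)*7 = -779/4*7 = -5453/4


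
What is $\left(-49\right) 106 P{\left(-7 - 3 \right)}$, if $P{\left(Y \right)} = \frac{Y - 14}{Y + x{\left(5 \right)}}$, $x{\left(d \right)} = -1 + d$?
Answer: $-20776$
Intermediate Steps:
$P{\left(Y \right)} = \frac{-14 + Y}{4 + Y}$ ($P{\left(Y \right)} = \frac{Y - 14}{Y + \left(-1 + 5\right)} = \frac{-14 + Y}{Y + 4} = \frac{-14 + Y}{4 + Y}$)
$\left(-49\right) 106 P{\left(-7 - 3 \right)} = \left(-49\right) 106 \frac{-14 - 10}{4 - 10} = - 5194 \frac{-14 - 10}{4 - 10} = - 5194 \frac{1}{-6} \left(-24\right) = - 5194 \left(\left(- \frac{1}{6}\right) \left(-24\right)\right) = \left(-5194\right) 4 = -20776$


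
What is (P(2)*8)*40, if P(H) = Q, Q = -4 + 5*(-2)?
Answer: -4480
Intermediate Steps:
Q = -14 (Q = -4 - 10 = -14)
P(H) = -14
(P(2)*8)*40 = -14*8*40 = -112*40 = -4480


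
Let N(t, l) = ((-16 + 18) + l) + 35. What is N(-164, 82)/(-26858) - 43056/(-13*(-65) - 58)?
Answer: -1156491701/21137246 ≈ -54.713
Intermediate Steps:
N(t, l) = 37 + l (N(t, l) = (2 + l) + 35 = 37 + l)
N(-164, 82)/(-26858) - 43056/(-13*(-65) - 58) = (37 + 82)/(-26858) - 43056/(-13*(-65) - 58) = 119*(-1/26858) - 43056/(845 - 58) = -119/26858 - 43056/787 = -1156491701/21137246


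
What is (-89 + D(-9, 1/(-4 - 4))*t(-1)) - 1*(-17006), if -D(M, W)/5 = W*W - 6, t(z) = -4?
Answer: 268757/16 ≈ 16797.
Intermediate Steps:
D(M, W) = 30 - 5*W² (D(M, W) = -5*(W*W - 6) = -5*(W² - 6) = -5*(-6 + W²) = 30 - 5*W²)
(-89 + D(-9, 1/(-4 - 4))*t(-1)) - 1*(-17006) = (-89 + (30 - 5/(-4 - 4)²)*(-4)) - 1*(-17006) = (-89 + (30 - 5*(1/(-8))²)*(-4)) + 17006 = (-89 + (30 - 5*(-⅛)²)*(-4)) + 17006 = (-89 + (30 - 5*1/64)*(-4)) + 17006 = (-89 + (30 - 5/64)*(-4)) + 17006 = (-89 + (1915/64)*(-4)) + 17006 = (-89 - 1915/16) + 17006 = -3339/16 + 17006 = 268757/16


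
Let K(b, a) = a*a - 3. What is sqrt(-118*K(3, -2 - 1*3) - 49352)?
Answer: 6*I*sqrt(1443) ≈ 227.92*I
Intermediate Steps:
K(b, a) = -3 + a**2 (K(b, a) = a**2 - 3 = -3 + a**2)
sqrt(-118*K(3, -2 - 1*3) - 49352) = sqrt(-118*(-3 + (-2 - 1*3)**2) - 49352) = sqrt(-118*(-3 + (-2 - 3)**2) - 49352) = sqrt(-118*(-3 + (-5)**2) - 49352) = sqrt(-118*(-3 + 25) - 49352) = sqrt(-118*22 - 49352) = sqrt(-2596 - 49352) = sqrt(-51948) = 6*I*sqrt(1443)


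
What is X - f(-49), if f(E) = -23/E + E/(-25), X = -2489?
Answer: -3052001/1225 ≈ -2491.4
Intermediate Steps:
f(E) = -23/E - E/25 (f(E) = -23/E + E*(-1/25) = -23/E - E/25)
X - f(-49) = -2489 - (-23/(-49) - 1/25*(-49)) = -2489 - (-23*(-1/49) + 49/25) = -2489 - (23/49 + 49/25) = -2489 - 1*2976/1225 = -2489 - 2976/1225 = -3052001/1225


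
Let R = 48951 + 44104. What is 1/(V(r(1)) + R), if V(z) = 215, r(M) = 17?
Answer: 1/93270 ≈ 1.0722e-5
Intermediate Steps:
R = 93055
1/(V(r(1)) + R) = 1/(215 + 93055) = 1/93270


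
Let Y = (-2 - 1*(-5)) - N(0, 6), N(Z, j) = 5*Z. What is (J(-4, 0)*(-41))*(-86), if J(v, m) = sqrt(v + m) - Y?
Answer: -10578 + 7052*I ≈ -10578.0 + 7052.0*I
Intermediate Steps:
Y = 3 (Y = (-2 - 1*(-5)) - 5*0 = (-2 + 5) - 1*0 = 3 + 0 = 3)
J(v, m) = -3 + sqrt(m + v) (J(v, m) = sqrt(v + m) - 1*3 = sqrt(m + v) - 3 = -3 + sqrt(m + v))
(J(-4, 0)*(-41))*(-86) = ((-3 + sqrt(0 - 4))*(-41))*(-86) = ((-3 + sqrt(-4))*(-41))*(-86) = ((-3 + 2*I)*(-41))*(-86) = (123 - 82*I)*(-86) = -10578 + 7052*I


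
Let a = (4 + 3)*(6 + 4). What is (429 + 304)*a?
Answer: 51310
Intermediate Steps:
a = 70 (a = 7*10 = 70)
(429 + 304)*a = (429 + 304)*70 = 733*70 = 51310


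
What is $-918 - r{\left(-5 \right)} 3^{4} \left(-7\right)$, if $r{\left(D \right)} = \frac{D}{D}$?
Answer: $-351$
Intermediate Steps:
$r{\left(D \right)} = 1$
$-918 - r{\left(-5 \right)} 3^{4} \left(-7\right) = -918 - 1 \cdot 3^{4} \left(-7\right) = -918 - 1 \cdot 81 \left(-7\right) = -918 - 81 \left(-7\right) = -918 - -567 = -918 + 567 = -351$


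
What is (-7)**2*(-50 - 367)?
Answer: -20433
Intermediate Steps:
(-7)**2*(-50 - 367) = 49*(-417) = -20433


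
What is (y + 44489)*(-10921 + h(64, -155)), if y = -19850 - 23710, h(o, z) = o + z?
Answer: -10230148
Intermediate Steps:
y = -43560
(y + 44489)*(-10921 + h(64, -155)) = (-43560 + 44489)*(-10921 + (64 - 155)) = 929*(-10921 - 91) = 929*(-11012) = -10230148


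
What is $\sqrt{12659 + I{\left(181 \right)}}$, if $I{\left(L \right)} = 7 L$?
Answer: $\sqrt{13926} \approx 118.01$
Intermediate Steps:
$\sqrt{12659 + I{\left(181 \right)}} = \sqrt{12659 + 7 \cdot 181} = \sqrt{12659 + 1267} = \sqrt{13926}$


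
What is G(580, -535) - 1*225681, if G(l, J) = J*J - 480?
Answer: 60064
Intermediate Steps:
G(l, J) = -480 + J² (G(l, J) = J² - 480 = -480 + J²)
G(580, -535) - 1*225681 = (-480 + (-535)²) - 1*225681 = (-480 + 286225) - 225681 = 285745 - 225681 = 60064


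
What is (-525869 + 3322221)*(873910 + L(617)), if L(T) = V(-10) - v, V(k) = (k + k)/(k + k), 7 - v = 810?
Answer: 2446008243328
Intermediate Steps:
v = -803 (v = 7 - 1*810 = 7 - 810 = -803)
V(k) = 1 (V(k) = (2*k)/((2*k)) = (2*k)*(1/(2*k)) = 1)
L(T) = 804 (L(T) = 1 - 1*(-803) = 1 + 803 = 804)
(-525869 + 3322221)*(873910 + L(617)) = (-525869 + 3322221)*(873910 + 804) = 2796352*874714 = 2446008243328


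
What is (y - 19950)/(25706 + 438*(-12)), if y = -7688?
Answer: -13819/10225 ≈ -1.3515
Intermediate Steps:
(y - 19950)/(25706 + 438*(-12)) = (-7688 - 19950)/(25706 + 438*(-12)) = -27638/(25706 - 5256) = -27638/20450 = -27638*1/20450 = -13819/10225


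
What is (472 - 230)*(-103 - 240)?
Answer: -83006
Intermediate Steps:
(472 - 230)*(-103 - 240) = 242*(-343) = -83006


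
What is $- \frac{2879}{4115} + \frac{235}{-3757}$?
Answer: $- \frac{11783428}{15460055} \approx -0.76219$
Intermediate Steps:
$- \frac{2879}{4115} + \frac{235}{-3757} = \left(-2879\right) \frac{1}{4115} + 235 \left(- \frac{1}{3757}\right) = - \frac{2879}{4115} - \frac{235}{3757} = - \frac{11783428}{15460055}$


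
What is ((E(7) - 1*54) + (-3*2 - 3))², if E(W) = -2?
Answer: 4225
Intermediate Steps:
((E(7) - 1*54) + (-3*2 - 3))² = ((-2 - 1*54) + (-3*2 - 3))² = ((-2 - 54) + (-6 - 3))² = (-56 - 9)² = (-65)² = 4225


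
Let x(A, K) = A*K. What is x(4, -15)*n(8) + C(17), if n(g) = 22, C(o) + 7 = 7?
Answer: -1320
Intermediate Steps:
C(o) = 0 (C(o) = -7 + 7 = 0)
x(4, -15)*n(8) + C(17) = (4*(-15))*22 + 0 = -60*22 + 0 = -1320 + 0 = -1320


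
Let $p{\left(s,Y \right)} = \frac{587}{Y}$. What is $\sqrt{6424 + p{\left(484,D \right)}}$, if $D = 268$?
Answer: $\frac{\sqrt{115388673}}{134} \approx 80.164$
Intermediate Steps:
$\sqrt{6424 + p{\left(484,D \right)}} = \sqrt{6424 + \frac{587}{268}} = \sqrt{\frac{1722219}{268}} = \frac{\sqrt{115388673}}{134}$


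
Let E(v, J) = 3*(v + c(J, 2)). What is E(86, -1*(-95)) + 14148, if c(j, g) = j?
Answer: 14691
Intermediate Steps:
E(v, J) = 3*J + 3*v (E(v, J) = 3*(v + J) = 3*(J + v) = 3*J + 3*v)
E(86, -1*(-95)) + 14148 = (3*(-1*(-95)) + 3*86) + 14148 = (3*95 + 258) + 14148 = (285 + 258) + 14148 = 543 + 14148 = 14691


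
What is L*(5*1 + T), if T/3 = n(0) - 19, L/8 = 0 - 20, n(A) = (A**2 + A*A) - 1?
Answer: 8800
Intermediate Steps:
n(A) = -1 + 2*A**2 (n(A) = (A**2 + A**2) - 1 = 2*A**2 - 1 = -1 + 2*A**2)
L = -160 (L = 8*(0 - 20) = 8*(-20) = -160)
T = -60 (T = 3*((-1 + 2*0**2) - 19) = 3*((-1 + 2*0) - 19) = 3*((-1 + 0) - 19) = 3*(-1 - 19) = 3*(-20) = -60)
L*(5*1 + T) = -160*(5*1 - 60) = -160*(5 - 60) = -160*(-55) = 8800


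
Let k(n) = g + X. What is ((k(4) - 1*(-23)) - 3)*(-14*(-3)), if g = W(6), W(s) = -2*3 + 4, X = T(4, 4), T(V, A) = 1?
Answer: 798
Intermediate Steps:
X = 1
W(s) = -2 (W(s) = -6 + 4 = -2)
g = -2
k(n) = -1 (k(n) = -2 + 1 = -1)
((k(4) - 1*(-23)) - 3)*(-14*(-3)) = ((-1 - 1*(-23)) - 3)*(-14*(-3)) = ((-1 + 23) - 3)*42 = (22 - 3)*42 = 19*42 = 798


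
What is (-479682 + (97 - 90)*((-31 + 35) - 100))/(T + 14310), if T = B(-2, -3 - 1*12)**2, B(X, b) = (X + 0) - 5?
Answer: -480354/14359 ≈ -33.453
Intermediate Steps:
B(X, b) = -5 + X (B(X, b) = X - 5 = -5 + X)
T = 49 (T = (-5 - 2)**2 = (-7)**2 = 49)
(-479682 + (97 - 90)*((-31 + 35) - 100))/(T + 14310) = (-479682 + (97 - 90)*((-31 + 35) - 100))/(49 + 14310) = (-479682 + 7*(4 - 100))/14359 = (-479682 + 7*(-96))*(1/14359) = (-479682 - 672)*(1/14359) = -480354*1/14359 = -480354/14359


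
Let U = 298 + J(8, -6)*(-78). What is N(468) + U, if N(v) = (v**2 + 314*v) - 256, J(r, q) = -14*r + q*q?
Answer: 371946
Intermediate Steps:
J(r, q) = q**2 - 14*r (J(r, q) = -14*r + q**2 = q**2 - 14*r)
N(v) = -256 + v**2 + 314*v
U = 6226 (U = 298 + ((-6)**2 - 14*8)*(-78) = 298 + (36 - 112)*(-78) = 298 - 76*(-78) = 298 + 5928 = 6226)
N(468) + U = (-256 + 468**2 + 314*468) + 6226 = (-256 + 219024 + 146952) + 6226 = 365720 + 6226 = 371946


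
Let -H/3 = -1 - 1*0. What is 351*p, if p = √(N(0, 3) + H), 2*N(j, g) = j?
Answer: 351*√3 ≈ 607.95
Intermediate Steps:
N(j, g) = j/2
H = 3 (H = -3*(-1 - 1*0) = -3*(-1 + 0) = -3*(-1) = 3)
p = √3 (p = √((½)*0 + 3) = √(0 + 3) = √3 ≈ 1.7320)
351*p = 351*√3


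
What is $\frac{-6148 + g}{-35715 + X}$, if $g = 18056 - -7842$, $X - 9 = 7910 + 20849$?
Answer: $- \frac{19750}{6947} \approx -2.843$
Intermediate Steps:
$X = 28768$ ($X = 9 + \left(7910 + 20849\right) = 9 + 28759 = 28768$)
$g = 25898$ ($g = 18056 + 7842 = 25898$)
$\frac{-6148 + g}{-35715 + X} = \frac{-6148 + 25898}{-35715 + 28768} = \frac{19750}{-6947} = 19750 \left(- \frac{1}{6947}\right) = - \frac{19750}{6947}$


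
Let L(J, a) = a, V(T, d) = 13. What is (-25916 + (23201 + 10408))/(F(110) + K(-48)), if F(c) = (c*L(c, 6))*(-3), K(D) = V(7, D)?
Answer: -1099/281 ≈ -3.9110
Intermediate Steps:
K(D) = 13
F(c) = -18*c (F(c) = (c*6)*(-3) = (6*c)*(-3) = -18*c)
(-25916 + (23201 + 10408))/(F(110) + K(-48)) = (-25916 + (23201 + 10408))/(-18*110 + 13) = (-25916 + 33609)/(-1980 + 13) = 7693/(-1967) = 7693*(-1/1967) = -1099/281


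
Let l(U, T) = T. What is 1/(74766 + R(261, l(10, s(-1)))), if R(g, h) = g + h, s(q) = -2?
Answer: 1/75025 ≈ 1.3329e-5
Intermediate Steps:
1/(74766 + R(261, l(10, s(-1)))) = 1/(74766 + (261 - 2)) = 1/(74766 + 259) = 1/75025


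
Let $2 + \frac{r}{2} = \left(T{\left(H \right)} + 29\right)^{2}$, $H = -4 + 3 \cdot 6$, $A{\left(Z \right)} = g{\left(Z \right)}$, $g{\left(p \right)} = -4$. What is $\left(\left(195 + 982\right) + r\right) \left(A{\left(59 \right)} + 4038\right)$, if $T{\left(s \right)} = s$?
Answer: $19649614$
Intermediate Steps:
$A{\left(Z \right)} = -4$
$H = 14$ ($H = -4 + 18 = 14$)
$r = 3694$ ($r = -4 + 2 \left(14 + 29\right)^{2} = -4 + 2 \cdot 43^{2} = -4 + 2 \cdot 1849 = -4 + 3698 = 3694$)
$\left(\left(195 + 982\right) + r\right) \left(A{\left(59 \right)} + 4038\right) = \left(\left(195 + 982\right) + 3694\right) \left(-4 + 4038\right) = \left(1177 + 3694\right) 4034 = 4871 \cdot 4034 = 19649614$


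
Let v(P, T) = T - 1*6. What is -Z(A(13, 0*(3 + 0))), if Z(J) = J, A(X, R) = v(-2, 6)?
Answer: 0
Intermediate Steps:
v(P, T) = -6 + T (v(P, T) = T - 6 = -6 + T)
A(X, R) = 0 (A(X, R) = -6 + 6 = 0)
-Z(A(13, 0*(3 + 0))) = -1*0 = 0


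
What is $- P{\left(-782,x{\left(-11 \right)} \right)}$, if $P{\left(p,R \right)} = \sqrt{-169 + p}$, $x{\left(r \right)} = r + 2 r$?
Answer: $- i \sqrt{951} \approx - 30.838 i$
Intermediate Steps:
$x{\left(r \right)} = 3 r$
$- P{\left(-782,x{\left(-11 \right)} \right)} = - \sqrt{-169 - 782} = - \sqrt{-951} = - i \sqrt{951}$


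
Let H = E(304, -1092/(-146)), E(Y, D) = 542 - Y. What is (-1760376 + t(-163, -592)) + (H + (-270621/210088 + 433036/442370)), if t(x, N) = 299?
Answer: -81776766103673221/46468314280 ≈ -1.7598e+6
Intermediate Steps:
H = 238 (H = 542 - 1*304 = 542 - 304 = 238)
(-1760376 + t(-163, -592)) + (H + (-270621/210088 + 433036/442370)) = (-1760376 + 299) + (238 + (-270621/210088 + 433036/442370)) = -1760077 + (238 + (-270621*1/210088 + 433036*(1/442370))) = -1760077 + (238 + (-270621/210088 + 216518/221185)) = -1760077 + (238 - 14369472301/46468314280) = -1760077 + 11045089326339/46468314280 = -81776766103673221/46468314280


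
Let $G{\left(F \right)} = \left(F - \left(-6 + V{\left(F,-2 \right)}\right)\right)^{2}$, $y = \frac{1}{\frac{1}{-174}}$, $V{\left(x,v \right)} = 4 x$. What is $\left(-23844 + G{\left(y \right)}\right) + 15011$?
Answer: $269951$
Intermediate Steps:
$y = -174$ ($y = \frac{1}{- \frac{1}{174}} = -174$)
$G{\left(F \right)} = \left(6 - 3 F\right)^{2}$ ($G{\left(F \right)} = \left(F - \left(-6 + 4 F\right)\right)^{2} = \left(6 - 3 F\right)^{2}$)
$\left(-23844 + G{\left(y \right)}\right) + 15011 = \left(-23844 + 9 \left(-2 - 174\right)^{2}\right) + 15011 = \left(-23844 + 9 \left(-176\right)^{2}\right) + 15011 = \left(-23844 + 9 \cdot 30976\right) + 15011 = \left(-23844 + 278784\right) + 15011 = 254940 + 15011 = 269951$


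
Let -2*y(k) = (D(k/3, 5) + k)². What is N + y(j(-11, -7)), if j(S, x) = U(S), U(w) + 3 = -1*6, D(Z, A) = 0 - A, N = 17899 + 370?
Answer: 18171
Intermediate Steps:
N = 18269
D(Z, A) = -A
U(w) = -9 (U(w) = -3 - 1*6 = -3 - 6 = -9)
j(S, x) = -9
y(k) = -(-5 + k)²/2 (y(k) = -(-1*5 + k)²/2 = -(-5 + k)²/2)
N + y(j(-11, -7)) = 18269 - (-5 - 9)²/2 = 18269 - ½*(-14)² = 18269 - ½*196 = 18269 - 98 = 18171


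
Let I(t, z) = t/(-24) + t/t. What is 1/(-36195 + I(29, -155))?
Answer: -24/868685 ≈ -2.7628e-5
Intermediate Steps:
I(t, z) = 1 - t/24 (I(t, z) = t*(-1/24) + 1 = -t/24 + 1 = 1 - t/24)
1/(-36195 + I(29, -155)) = 1/(-36195 + (1 - 1/24*29)) = 1/(-36195 + (1 - 29/24)) = 1/(-36195 - 5/24) = 1/(-868685/24) = -24/868685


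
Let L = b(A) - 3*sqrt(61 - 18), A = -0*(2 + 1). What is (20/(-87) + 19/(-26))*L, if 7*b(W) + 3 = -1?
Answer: 4346/7917 + 2173*sqrt(43)/754 ≈ 19.447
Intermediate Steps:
A = 0 (A = -0*3 = -1*0 = 0)
b(W) = -4/7 (b(W) = -3/7 + (1/7)*(-1) = -3/7 - 1/7 = -4/7)
L = -4/7 - 3*sqrt(43) (L = -4/7 - 3*sqrt(61 - 18) = -4/7 - 3*sqrt(43) ≈ -20.244)
(20/(-87) + 19/(-26))*L = (20/(-87) + 19/(-26))*(-4/7 - 3*sqrt(43)) = (20*(-1/87) + 19*(-1/26))*(-4/7 - 3*sqrt(43)) = (-20/87 - 19/26)*(-4/7 - 3*sqrt(43)) = -2173*(-4/7 - 3*sqrt(43))/2262 = 4346/7917 + 2173*sqrt(43)/754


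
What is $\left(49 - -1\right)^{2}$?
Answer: $2500$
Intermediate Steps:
$\left(49 - -1\right)^{2} = \left(49 + 1\right)^{2} = 50^{2} = 2500$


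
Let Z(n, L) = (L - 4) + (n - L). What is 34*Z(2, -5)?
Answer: -68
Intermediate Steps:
Z(n, L) = -4 + n (Z(n, L) = (-4 + L) + (n - L) = -4 + n)
34*Z(2, -5) = 34*(-4 + 2) = 34*(-2) = -68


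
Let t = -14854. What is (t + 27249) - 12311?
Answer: 84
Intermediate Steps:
(t + 27249) - 12311 = (-14854 + 27249) - 12311 = 12395 - 12311 = 84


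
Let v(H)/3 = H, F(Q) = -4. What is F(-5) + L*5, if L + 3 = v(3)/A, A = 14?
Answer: -221/14 ≈ -15.786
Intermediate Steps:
v(H) = 3*H
L = -33/14 (L = -3 + (3*3)/14 = -3 + 9*(1/14) = -3 + 9/14 = -33/14 ≈ -2.3571)
F(-5) + L*5 = -4 - 33/14*5 = -4 - 165/14 = -221/14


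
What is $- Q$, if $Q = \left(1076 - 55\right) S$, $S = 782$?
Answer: $-798422$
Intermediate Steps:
$Q = 798422$ ($Q = \left(1076 - 55\right) 782 = 1021 \cdot 782 = 798422$)
$- Q = \left(-1\right) 798422 = -798422$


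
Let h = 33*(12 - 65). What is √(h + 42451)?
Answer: √40702 ≈ 201.75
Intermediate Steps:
h = -1749 (h = 33*(-53) = -1749)
√(h + 42451) = √(-1749 + 42451) = √40702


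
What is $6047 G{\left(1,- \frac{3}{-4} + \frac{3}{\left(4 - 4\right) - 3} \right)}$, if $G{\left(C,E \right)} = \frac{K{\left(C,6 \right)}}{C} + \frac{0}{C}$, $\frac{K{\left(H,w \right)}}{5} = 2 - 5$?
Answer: $-90705$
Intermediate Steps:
$K{\left(H,w \right)} = -15$ ($K{\left(H,w \right)} = 5 \left(2 - 5\right) = 5 \left(-3\right) = -15$)
$G{\left(C,E \right)} = - \frac{15}{C}$ ($G{\left(C,E \right)} = - \frac{15}{C} + \frac{0}{C} = - \frac{15}{C} + 0 = - \frac{15}{C}$)
$6047 G{\left(1,- \frac{3}{-4} + \frac{3}{\left(4 - 4\right) - 3} \right)} = 6047 \left(- \frac{15}{1}\right) = 6047 \left(\left(-15\right) 1\right) = 6047 \left(-15\right) = -90705$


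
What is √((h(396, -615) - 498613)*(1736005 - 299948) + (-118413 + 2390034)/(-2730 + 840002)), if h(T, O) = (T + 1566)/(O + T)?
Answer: I*√668747148690257488118338706/30560428 ≈ 8.462e+5*I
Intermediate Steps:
h(T, O) = (1566 + T)/(O + T)
√((h(396, -615) - 498613)*(1736005 - 299948) + (-118413 + 2390034)/(-2730 + 840002)) = √(((1566 + 396)/(-615 + 396) - 498613)*(1736005 - 299948) + (-118413 + 2390034)/(-2730 + 840002)) = √((1962/(-219) - 498613)*1436057 + 2271621/837272) = √((-1/219*1962 - 498613)*1436057 + 2271621*(1/837272)) = √((-654/73 - 498613)*1436057 + 2271621/837272) = √(-36399403/73*1436057 + 2271621/837272) = √(-52271617473971/73 + 2271621/837272) = √(-43765561705500818779/61120856) = I*√668747148690257488118338706/30560428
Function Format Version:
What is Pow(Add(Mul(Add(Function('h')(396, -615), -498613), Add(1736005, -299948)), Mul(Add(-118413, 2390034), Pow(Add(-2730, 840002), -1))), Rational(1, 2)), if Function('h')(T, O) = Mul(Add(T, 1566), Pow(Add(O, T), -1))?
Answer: Mul(Rational(1, 30560428), I, Pow(668747148690257488118338706, Rational(1, 2))) ≈ Mul(8.4620e+5, I)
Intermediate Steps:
Function('h')(T, O) = Mul(Pow(Add(O, T), -1), Add(1566, T)) (Function('h')(T, O) = Mul(Add(1566, T), Pow(Add(O, T), -1)) = Mul(Pow(Add(O, T), -1), Add(1566, T)))
Pow(Add(Mul(Add(Function('h')(396, -615), -498613), Add(1736005, -299948)), Mul(Add(-118413, 2390034), Pow(Add(-2730, 840002), -1))), Rational(1, 2)) = Pow(Add(Mul(Add(Mul(Pow(Add(-615, 396), -1), Add(1566, 396)), -498613), Add(1736005, -299948)), Mul(Add(-118413, 2390034), Pow(Add(-2730, 840002), -1))), Rational(1, 2)) = Pow(Add(Mul(Add(Mul(Pow(-219, -1), 1962), -498613), 1436057), Mul(2271621, Pow(837272, -1))), Rational(1, 2)) = Pow(Add(Mul(Add(Mul(Rational(-1, 219), 1962), -498613), 1436057), Mul(2271621, Rational(1, 837272))), Rational(1, 2)) = Pow(Add(Mul(Add(Rational(-654, 73), -498613), 1436057), Rational(2271621, 837272)), Rational(1, 2)) = Pow(Add(Mul(Rational(-36399403, 73), 1436057), Rational(2271621, 837272)), Rational(1, 2)) = Pow(Add(Rational(-52271617473971, 73), Rational(2271621, 837272)), Rational(1, 2)) = Pow(Rational(-43765561705500818779, 61120856), Rational(1, 2)) = Mul(Rational(1, 30560428), I, Pow(668747148690257488118338706, Rational(1, 2)))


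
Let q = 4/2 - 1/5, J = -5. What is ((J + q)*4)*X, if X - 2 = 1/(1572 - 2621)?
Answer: -134208/5245 ≈ -25.588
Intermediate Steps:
q = 9/5 (q = 4*(½) - 1*⅕ = 2 - ⅕ = 9/5 ≈ 1.8000)
X = 2097/1049 (X = 2 + 1/(1572 - 2621) = 2 + 1/(-1049) = 2 - 1/1049 = 2097/1049 ≈ 1.9990)
((J + q)*4)*X = ((-5 + 9/5)*4)*(2097/1049) = -16/5*4*(2097/1049) = -64/5*2097/1049 = -134208/5245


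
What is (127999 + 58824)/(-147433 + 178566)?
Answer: 186823/31133 ≈ 6.0008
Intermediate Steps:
(127999 + 58824)/(-147433 + 178566) = 186823/31133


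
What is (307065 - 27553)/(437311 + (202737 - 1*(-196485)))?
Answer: 279512/836533 ≈ 0.33413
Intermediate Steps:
(307065 - 27553)/(437311 + (202737 - 1*(-196485))) = 279512/(437311 + (202737 + 196485)) = 279512/(437311 + 399222) = 279512/836533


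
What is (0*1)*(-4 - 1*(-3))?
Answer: 0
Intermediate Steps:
(0*1)*(-4 - 1*(-3)) = 0*(-4 + 3) = 0*(-1) = 0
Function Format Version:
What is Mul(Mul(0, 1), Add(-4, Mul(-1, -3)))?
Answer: 0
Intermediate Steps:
Mul(Mul(0, 1), Add(-4, Mul(-1, -3))) = Mul(0, Add(-4, 3)) = Mul(0, -1) = 0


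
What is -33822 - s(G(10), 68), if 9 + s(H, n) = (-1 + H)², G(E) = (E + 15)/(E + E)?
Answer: -541009/16 ≈ -33813.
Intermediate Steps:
G(E) = (15 + E)/(2*E) (G(E) = (15 + E)/((2*E)) = (15 + E)*(1/(2*E)) = (15 + E)/(2*E))
s(H, n) = -9 + (-1 + H)²
-33822 - s(G(10), 68) = -33822 - (-9 + (-1 + (½)*(15 + 10)/10)²) = -33822 - (-9 + (-1 + (½)*(⅒)*25)²) = -33822 - (-9 + (-1 + 5/4)²) = -33822 - (-9 + (¼)²) = -33822 - (-9 + 1/16) = -33822 - 1*(-143/16) = -33822 + 143/16 = -541009/16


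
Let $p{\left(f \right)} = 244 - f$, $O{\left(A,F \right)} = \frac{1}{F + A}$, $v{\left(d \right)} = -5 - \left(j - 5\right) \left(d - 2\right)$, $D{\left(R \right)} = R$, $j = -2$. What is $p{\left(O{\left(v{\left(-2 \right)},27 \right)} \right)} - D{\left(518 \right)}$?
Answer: $- \frac{1643}{6} \approx -273.83$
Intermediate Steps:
$v{\left(d \right)} = -19 + 7 d$ ($v{\left(d \right)} = -5 - \left(-2 - 5\right) \left(d - 2\right) = -5 - - 7 \left(-2 + d\right) = -5 - \left(14 - 7 d\right) = -5 + \left(-14 + 7 d\right) = -19 + 7 d$)
$O{\left(A,F \right)} = \frac{1}{A + F}$
$p{\left(O{\left(v{\left(-2 \right)},27 \right)} \right)} - D{\left(518 \right)} = \left(244 - \frac{1}{\left(-19 + 7 \left(-2\right)\right) + 27}\right) - 518 = \left(244 - \frac{1}{\left(-19 - 14\right) + 27}\right) - 518 = \left(244 - \frac{1}{-33 + 27}\right) - 518 = \left(244 - \frac{1}{-6}\right) - 518 = \left(244 - - \frac{1}{6}\right) - 518 = \left(244 + \frac{1}{6}\right) - 518 = \frac{1465}{6} - 518 = - \frac{1643}{6}$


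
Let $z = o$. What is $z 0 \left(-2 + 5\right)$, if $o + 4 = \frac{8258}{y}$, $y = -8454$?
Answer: $0$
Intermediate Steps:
$o = - \frac{21037}{4227}$ ($o = -4 + \frac{8258}{-8454} = -4 + 8258 \left(- \frac{1}{8454}\right) = -4 - \frac{4129}{4227} = - \frac{21037}{4227} \approx -4.9768$)
$z = - \frac{21037}{4227} \approx -4.9768$
$z 0 \left(-2 + 5\right) = - \frac{21037 \cdot 0 \left(-2 + 5\right)}{4227} = - \frac{21037 \cdot 0 \cdot 3}{4227} = \left(- \frac{21037}{4227}\right) 0 = 0$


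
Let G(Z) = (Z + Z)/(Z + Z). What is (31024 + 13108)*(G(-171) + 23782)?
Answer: 1049591356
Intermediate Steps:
G(Z) = 1 (G(Z) = (2*Z)/((2*Z)) = (2*Z)*(1/(2*Z)) = 1)
(31024 + 13108)*(G(-171) + 23782) = (31024 + 13108)*(1 + 23782) = 44132*23783 = 1049591356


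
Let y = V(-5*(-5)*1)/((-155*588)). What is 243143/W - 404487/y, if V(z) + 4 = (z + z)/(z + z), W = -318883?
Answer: -3918534771521123/318883 ≈ -1.2288e+10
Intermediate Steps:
V(z) = -3 (V(z) = -4 + (z + z)/(z + z) = -4 + (2*z)/((2*z)) = -4 + (2*z)*(1/(2*z)) = -4 + 1 = -3)
y = 1/30380 (y = -3/((-155*588)) = -3/(-91140) = -3*(-1/91140) = 1/30380 ≈ 3.2916e-5)
243143/W - 404487/y = 243143/(-318883) - 404487/1/30380 = 243143*(-1/318883) - 404487*30380 = -243143/318883 - 12288315060 = -3918534771521123/318883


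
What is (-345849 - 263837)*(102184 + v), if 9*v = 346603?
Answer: -772020384674/9 ≈ -8.5780e+10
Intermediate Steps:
v = 346603/9 (v = (⅑)*346603 = 346603/9 ≈ 38511.)
(-345849 - 263837)*(102184 + v) = (-345849 - 263837)*(102184 + 346603/9) = -609686*1266259/9 = -772020384674/9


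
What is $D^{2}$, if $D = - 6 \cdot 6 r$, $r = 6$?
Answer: $46656$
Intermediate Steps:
$D = -216$ ($D = - 6 \cdot 6 \cdot 6 = \left(-6\right) 36 = -216$)
$D^{2} = \left(-216\right)^{2} = 46656$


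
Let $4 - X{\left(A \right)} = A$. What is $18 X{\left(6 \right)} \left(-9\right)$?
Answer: $324$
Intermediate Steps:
$X{\left(A \right)} = 4 - A$
$18 X{\left(6 \right)} \left(-9\right) = 18 \left(4 - 6\right) \left(-9\right) = 18 \left(-2\right) \left(-9\right) = \left(-36\right) \left(-9\right) = 324$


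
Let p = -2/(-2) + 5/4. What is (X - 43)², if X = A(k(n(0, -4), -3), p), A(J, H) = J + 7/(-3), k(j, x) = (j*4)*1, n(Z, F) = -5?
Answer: 38416/9 ≈ 4268.4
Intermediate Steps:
k(j, x) = 4*j (k(j, x) = (4*j)*1 = 4*j)
p = 9/4 (p = -2*(-½) + 5*(¼) = 1 + 5/4 = 9/4 ≈ 2.2500)
A(J, H) = -7/3 + J (A(J, H) = J + 7*(-⅓) = J - 7/3 = -7/3 + J)
X = -67/3 (X = -7/3 + 4*(-5) = -7/3 - 20 = -67/3 ≈ -22.333)
(X - 43)² = (-67/3 - 43)² = (-196/3)² = 38416/9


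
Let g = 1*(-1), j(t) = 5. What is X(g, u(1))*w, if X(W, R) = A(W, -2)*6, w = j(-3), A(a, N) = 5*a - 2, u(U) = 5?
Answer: -210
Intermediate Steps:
g = -1
A(a, N) = -2 + 5*a
w = 5
X(W, R) = -12 + 30*W (X(W, R) = (-2 + 5*W)*6 = -12 + 30*W)
X(g, u(1))*w = (-12 + 30*(-1))*5 = (-12 - 30)*5 = -42*5 = -210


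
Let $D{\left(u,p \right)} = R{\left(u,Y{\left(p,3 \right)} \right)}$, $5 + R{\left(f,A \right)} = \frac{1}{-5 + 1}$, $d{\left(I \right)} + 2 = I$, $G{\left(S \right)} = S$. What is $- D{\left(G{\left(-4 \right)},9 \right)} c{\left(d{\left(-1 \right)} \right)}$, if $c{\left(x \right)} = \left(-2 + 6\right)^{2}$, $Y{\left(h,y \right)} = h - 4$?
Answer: $84$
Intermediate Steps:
$Y{\left(h,y \right)} = -4 + h$
$d{\left(I \right)} = -2 + I$
$c{\left(x \right)} = 16$ ($c{\left(x \right)} = 4^{2} = 16$)
$R{\left(f,A \right)} = - \frac{21}{4}$ ($R{\left(f,A \right)} = -5 + \frac{1}{-5 + 1} = -5 + \frac{1}{-4} = -5 - \frac{1}{4} = - \frac{21}{4}$)
$D{\left(u,p \right)} = - \frac{21}{4}$
$- D{\left(G{\left(-4 \right)},9 \right)} c{\left(d{\left(-1 \right)} \right)} = - \frac{\left(-21\right) 16}{4} = \left(-1\right) \left(-84\right) = 84$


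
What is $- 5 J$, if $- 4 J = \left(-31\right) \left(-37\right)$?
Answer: $\frac{5735}{4} \approx 1433.8$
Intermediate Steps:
$J = - \frac{1147}{4}$ ($J = - \frac{\left(-31\right) \left(-37\right)}{4} = \left(- \frac{1}{4}\right) 1147 = - \frac{1147}{4} \approx -286.75$)
$- 5 J = \left(-5\right) \left(- \frac{1147}{4}\right) = \frac{5735}{4}$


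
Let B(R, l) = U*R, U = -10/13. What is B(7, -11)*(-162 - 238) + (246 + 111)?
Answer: 32641/13 ≈ 2510.8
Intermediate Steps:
U = -10/13 (U = -10*1/13 = -10/13 ≈ -0.76923)
B(R, l) = -10*R/13
B(7, -11)*(-162 - 238) + (246 + 111) = (-10/13*7)*(-162 - 238) + (246 + 111) = -70/13*(-400) + 357 = 28000/13 + 357 = 32641/13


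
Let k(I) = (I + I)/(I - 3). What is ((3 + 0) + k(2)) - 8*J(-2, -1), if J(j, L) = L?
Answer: 7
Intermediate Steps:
k(I) = 2*I/(-3 + I) (k(I) = (2*I)/(-3 + I) = 2*I/(-3 + I))
((3 + 0) + k(2)) - 8*J(-2, -1) = ((3 + 0) + 2*2/(-3 + 2)) - 8*(-1) = (3 + 2*2/(-1)) + 8 = (3 + 2*2*(-1)) + 8 = (3 - 4) + 8 = -1 + 8 = 7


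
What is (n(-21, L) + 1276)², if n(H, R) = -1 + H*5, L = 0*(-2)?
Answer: 1368900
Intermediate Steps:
L = 0
n(H, R) = -1 + 5*H
(n(-21, L) + 1276)² = ((-1 + 5*(-21)) + 1276)² = ((-1 - 105) + 1276)² = (-106 + 1276)² = 1170² = 1368900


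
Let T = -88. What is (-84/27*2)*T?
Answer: 4928/9 ≈ 547.56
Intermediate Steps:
(-84/27*2)*T = (-84/27*2)*(-88) = (-84*1/27*2)*(-88) = -28/9*2*(-88) = -56/9*(-88) = 4928/9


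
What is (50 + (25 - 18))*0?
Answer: 0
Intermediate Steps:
(50 + (25 - 18))*0 = (50 + 7)*0 = 57*0 = 0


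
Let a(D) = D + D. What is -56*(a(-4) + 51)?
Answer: -2408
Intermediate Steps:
a(D) = 2*D
-56*(a(-4) + 51) = -56*(2*(-4) + 51) = -56*(-8 + 51) = -56*43 = -2408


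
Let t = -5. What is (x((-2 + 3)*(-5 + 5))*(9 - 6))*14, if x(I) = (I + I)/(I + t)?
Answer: 0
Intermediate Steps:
x(I) = 2*I/(-5 + I) (x(I) = (I + I)/(I - 5) = (2*I)/(-5 + I) = 2*I/(-5 + I))
(x((-2 + 3)*(-5 + 5))*(9 - 6))*14 = ((2*((-2 + 3)*(-5 + 5))/(-5 + (-2 + 3)*(-5 + 5)))*(9 - 6))*14 = ((2*(1*0)/(-5 + 1*0))*3)*14 = ((2*0/(-5 + 0))*3)*14 = ((2*0/(-5))*3)*14 = ((2*0*(-1/5))*3)*14 = (0*3)*14 = 0*14 = 0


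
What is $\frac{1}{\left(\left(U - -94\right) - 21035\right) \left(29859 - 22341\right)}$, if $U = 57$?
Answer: $- \frac{1}{157005912} \approx -6.3692 \cdot 10^{-9}$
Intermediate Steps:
$\frac{1}{\left(\left(U - -94\right) - 21035\right) \left(29859 - 22341\right)} = \frac{1}{\left(\left(57 - -94\right) - 21035\right) \left(29859 - 22341\right)} = \frac{1}{\left(\left(57 + 94\right) - 21035\right) 7518} = \frac{1}{\left(151 - 21035\right) 7518} = \frac{1}{\left(-20884\right) 7518} = \frac{1}{-157005912} = - \frac{1}{157005912}$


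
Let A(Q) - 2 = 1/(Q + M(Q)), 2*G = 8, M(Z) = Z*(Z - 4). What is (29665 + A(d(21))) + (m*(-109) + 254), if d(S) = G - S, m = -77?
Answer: 13026761/340 ≈ 38314.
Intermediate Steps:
M(Z) = Z*(-4 + Z)
G = 4 (G = (1/2)*8 = 4)
d(S) = 4 - S
A(Q) = 2 + 1/(Q + Q*(-4 + Q))
(29665 + A(d(21))) + (m*(-109) + 254) = (29665 + (1 - 6*(4 - 1*21) + 2*(4 - 1*21)**2)/((4 - 1*21)*(-3 + (4 - 1*21)))) + (-77*(-109) + 254) = (29665 + (1 - 6*(4 - 21) + 2*(4 - 21)**2)/((4 - 21)*(-3 + (4 - 21)))) + (8393 + 254) = (29665 + (1 - 6*(-17) + 2*(-17)**2)/((-17)*(-3 - 17))) + 8647 = (29665 - 1/17*(1 + 102 + 2*289)/(-20)) + 8647 = (29665 - 1/17*(-1/20)*(1 + 102 + 578)) + 8647 = (29665 - 1/17*(-1/20)*681) + 8647 = (29665 + 681/340) + 8647 = 10086781/340 + 8647 = 13026761/340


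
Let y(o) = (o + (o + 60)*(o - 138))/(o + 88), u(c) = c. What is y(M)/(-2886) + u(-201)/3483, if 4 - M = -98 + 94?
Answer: -14425/558441 ≈ -0.025831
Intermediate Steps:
M = 8 (M = 4 - (-98 + 94) = 4 - 1*(-4) = 4 + 4 = 8)
y(o) = (o + (-138 + o)*(60 + o))/(88 + o) (y(o) = (o + (60 + o)*(-138 + o))/(88 + o) = (o + (-138 + o)*(60 + o))/(88 + o))
y(M)/(-2886) + u(-201)/3483 = ((-8280 + 8² - 77*8)/(88 + 8))/(-2886) - 201/3483 = ((-8280 + 64 - 616)/96)*(-1/2886) - 201*1/3483 = ((1/96)*(-8832))*(-1/2886) - 67/1161 = -92*(-1/2886) - 67/1161 = 46/1443 - 67/1161 = -14425/558441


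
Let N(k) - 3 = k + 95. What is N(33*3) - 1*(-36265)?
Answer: 36462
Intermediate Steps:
N(k) = 98 + k (N(k) = 3 + (k + 95) = 3 + (95 + k) = 98 + k)
N(33*3) - 1*(-36265) = (98 + 33*3) - 1*(-36265) = (98 + 99) + 36265 = 197 + 36265 = 36462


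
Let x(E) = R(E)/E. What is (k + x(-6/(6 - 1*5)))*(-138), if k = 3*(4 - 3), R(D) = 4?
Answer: -322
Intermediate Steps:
x(E) = 4/E
k = 3 (k = 3*1 = 3)
(k + x(-6/(6 - 1*5)))*(-138) = (3 + 4/((-6/(6 - 1*5))))*(-138) = (3 + 4/((-6/(6 - 5))))*(-138) = (3 + 4/((-6/1)))*(-138) = (3 + 4/((-6*1)))*(-138) = (3 + 4/(-6))*(-138) = (3 + 4*(-⅙))*(-138) = (3 - ⅔)*(-138) = (7/3)*(-138) = -322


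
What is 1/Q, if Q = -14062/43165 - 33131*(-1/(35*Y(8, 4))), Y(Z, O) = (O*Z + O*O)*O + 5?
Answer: 19109/85595 ≈ 0.22325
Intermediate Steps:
Y(Z, O) = 5 + O*(O**2 + O*Z) (Y(Z, O) = (O*Z + O**2)*O + 5 = (O**2 + O*Z)*O + 5 = O*(O**2 + O*Z) + 5 = 5 + O*(O**2 + O*Z))
Q = 85595/19109 (Q = -14062/43165 - 33131*(-1/(35*(5 + 4**3 + 8*4**2))) = -14062*1/43165 - 33131*(-1/(35*(5 + 64 + 8*16))) = -158/485 - 33131*(-1/(35*(5 + 64 + 128))) = -158/485 - 33131/((-35*197)) = -158/485 - 33131/(-6895) = -158/485 - 33131*(-1/6895) = -158/485 + 4733/985 = 85595/19109 ≈ 4.4793)
1/Q = 1/(85595/19109) = 19109/85595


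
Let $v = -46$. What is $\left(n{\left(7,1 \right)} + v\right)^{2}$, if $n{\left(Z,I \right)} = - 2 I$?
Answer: $2304$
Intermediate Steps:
$\left(n{\left(7,1 \right)} + v\right)^{2} = \left(\left(-2\right) 1 - 46\right)^{2} = \left(-2 - 46\right)^{2} = \left(-48\right)^{2} = 2304$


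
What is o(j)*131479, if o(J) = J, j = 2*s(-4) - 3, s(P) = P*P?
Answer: 3812891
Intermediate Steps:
s(P) = P²
j = 29 (j = 2*(-4)² - 3 = 2*16 - 3 = 32 - 3 = 29)
o(j)*131479 = 29*131479 = 3812891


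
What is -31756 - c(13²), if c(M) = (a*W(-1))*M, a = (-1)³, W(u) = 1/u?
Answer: -31925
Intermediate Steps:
a = -1
c(M) = M (c(M) = (-1/(-1))*M = (-1*(-1))*M = 1*M = M)
-31756 - c(13²) = -31756 - 1*13² = -31756 - 1*169 = -31756 - 169 = -31925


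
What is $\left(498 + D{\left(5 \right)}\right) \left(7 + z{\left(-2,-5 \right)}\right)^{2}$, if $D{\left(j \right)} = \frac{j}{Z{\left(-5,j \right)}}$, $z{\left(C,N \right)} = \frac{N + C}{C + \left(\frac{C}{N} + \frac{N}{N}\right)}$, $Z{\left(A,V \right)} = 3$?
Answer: $\frac{4700864}{27} \approx 1.7411 \cdot 10^{5}$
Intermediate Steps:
$z{\left(C,N \right)} = \frac{C + N}{1 + C + \frac{C}{N}}$ ($z{\left(C,N \right)} = \frac{C + N}{C + \left(\frac{C}{N} + 1\right)} = \frac{C + N}{C + \left(1 + \frac{C}{N}\right)} = \frac{C + N}{1 + C + \frac{C}{N}}$)
$D{\left(j \right)} = \frac{j}{3}$
$\left(498 + D{\left(5 \right)}\right) \left(7 + z{\left(-2,-5 \right)}\right)^{2} = \left(498 + \frac{1}{3} \cdot 5\right) \left(7 - \frac{5 \left(-2 - 5\right)}{-2 - 5 - -10}\right)^{2} = \left(498 + \frac{5}{3}\right) \left(7 - 5 \frac{1}{-2 - 5 + 10} \left(-7\right)\right)^{2} = \frac{1499 \left(7 - 5 \cdot \frac{1}{3} \left(-7\right)\right)^{2}}{3} = \frac{1499 \left(7 - \frac{5}{3} \left(-7\right)\right)^{2}}{3} = \frac{1499 \left(7 + \frac{35}{3}\right)^{2}}{3} = \frac{1499 \left(\frac{56}{3}\right)^{2}}{3} = \frac{1499}{3} \cdot \frac{3136}{9} = \frac{4700864}{27}$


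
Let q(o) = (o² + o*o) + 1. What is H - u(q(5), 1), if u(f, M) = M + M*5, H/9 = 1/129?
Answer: -255/43 ≈ -5.9302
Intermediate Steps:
H = 3/43 (H = 9/129 = 9*(1/129) = 3/43 ≈ 0.069767)
q(o) = 1 + 2*o² (q(o) = (o² + o²) + 1 = 2*o² + 1 = 1 + 2*o²)
u(f, M) = 6*M (u(f, M) = M + 5*M = 6*M)
H - u(q(5), 1) = 3/43 - 6 = -255/43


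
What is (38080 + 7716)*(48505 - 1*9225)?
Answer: 1798866880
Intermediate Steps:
(38080 + 7716)*(48505 - 1*9225) = 45796*(48505 - 9225) = 45796*39280 = 1798866880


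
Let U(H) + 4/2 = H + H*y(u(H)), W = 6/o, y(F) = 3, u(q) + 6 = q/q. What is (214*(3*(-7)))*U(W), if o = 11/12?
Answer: -1195404/11 ≈ -1.0867e+5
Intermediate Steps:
u(q) = -5 (u(q) = -6 + q/q = -6 + 1 = -5)
o = 11/12 (o = 11*(1/12) = 11/12 ≈ 0.91667)
W = 72/11 (W = 6/(11/12) = 6*(12/11) = 72/11 ≈ 6.5455)
U(H) = -2 + 4*H (U(H) = -2 + (H + H*3) = -2 + (H + 3*H) = -2 + 4*H)
(214*(3*(-7)))*U(W) = (214*(3*(-7)))*(-2 + 4*(72/11)) = (214*(-21))*(-2 + 288/11) = -4494*266/11 = -1195404/11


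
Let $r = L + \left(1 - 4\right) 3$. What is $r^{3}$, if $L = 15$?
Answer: $216$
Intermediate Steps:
$r = 6$ ($r = 15 + \left(1 - 4\right) 3 = 15 - 9 = 6$)
$r^{3} = 6^{3} = 216$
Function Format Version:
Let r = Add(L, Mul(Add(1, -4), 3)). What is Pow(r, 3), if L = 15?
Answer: 216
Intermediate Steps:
r = 6 (r = Add(15, Mul(Add(1, -4), 3)) = Add(15, Mul(-3, 3)) = Add(15, -9) = 6)
Pow(r, 3) = Pow(6, 3) = 216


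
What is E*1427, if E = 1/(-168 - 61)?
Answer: -1427/229 ≈ -6.2314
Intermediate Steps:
E = -1/229 (E = 1/(-229) = -1/229 ≈ -0.0043668)
E*1427 = -1/229*1427 = -1427/229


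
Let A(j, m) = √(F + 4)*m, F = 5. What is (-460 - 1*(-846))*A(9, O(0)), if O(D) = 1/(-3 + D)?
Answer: -386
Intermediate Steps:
A(j, m) = 3*m (A(j, m) = √(5 + 4)*m = √9*m = 3*m)
(-460 - 1*(-846))*A(9, O(0)) = (-460 - 1*(-846))*(3/(-3 + 0)) = (-460 + 846)*(3/(-3)) = 386*(3*(-⅓)) = 386*(-1) = -386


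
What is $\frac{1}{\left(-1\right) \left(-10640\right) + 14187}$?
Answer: $\frac{1}{24827} \approx 4.0279 \cdot 10^{-5}$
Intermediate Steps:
$\frac{1}{\left(-1\right) \left(-10640\right) + 14187} = \frac{1}{10640 + 14187} = \frac{1}{24827}$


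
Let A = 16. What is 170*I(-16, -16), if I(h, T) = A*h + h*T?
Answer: 0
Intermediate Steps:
I(h, T) = 16*h + T*h (I(h, T) = 16*h + h*T = 16*h + T*h)
170*I(-16, -16) = 170*(-16*(16 - 16)) = 170*(-16*0) = 170*0 = 0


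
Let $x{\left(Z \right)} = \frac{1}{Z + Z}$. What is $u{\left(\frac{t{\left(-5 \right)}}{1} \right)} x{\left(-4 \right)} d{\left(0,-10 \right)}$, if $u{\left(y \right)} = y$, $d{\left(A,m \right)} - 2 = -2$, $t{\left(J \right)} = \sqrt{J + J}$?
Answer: $0$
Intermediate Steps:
$t{\left(J \right)} = \sqrt{2} \sqrt{J}$ ($t{\left(J \right)} = \sqrt{2 J} = \sqrt{2} \sqrt{J}$)
$d{\left(A,m \right)} = 0$ ($d{\left(A,m \right)} = 2 - 2 = 0$)
$x{\left(Z \right)} = \frac{1}{2 Z}$
$u{\left(\frac{t{\left(-5 \right)}}{1} \right)} x{\left(-4 \right)} d{\left(0,-10 \right)} = \frac{\sqrt{2} \sqrt{-5}}{1} \frac{1}{2 \left(-4\right)} 0 = \sqrt{2} i \sqrt{5} \cdot 1 \cdot \frac{1}{2} \left(- \frac{1}{4}\right) 0 = i \sqrt{10} \cdot 1 \left(- \frac{1}{8}\right) 0 = i \sqrt{10} \left(- \frac{1}{8}\right) 0 = - \frac{i \sqrt{10}}{8} \cdot 0 = 0$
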